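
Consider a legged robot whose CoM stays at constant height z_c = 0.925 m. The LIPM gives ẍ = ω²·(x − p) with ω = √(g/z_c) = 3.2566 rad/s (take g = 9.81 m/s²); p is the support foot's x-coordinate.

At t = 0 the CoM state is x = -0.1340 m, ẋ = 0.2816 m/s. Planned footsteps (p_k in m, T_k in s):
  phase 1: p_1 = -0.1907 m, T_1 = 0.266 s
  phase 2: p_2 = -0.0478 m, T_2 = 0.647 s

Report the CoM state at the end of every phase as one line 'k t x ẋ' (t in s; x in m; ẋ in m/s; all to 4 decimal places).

1 0.2660 -0.0267 0.5748
2 0.9130 0.7551 2.6762

phase 1: p=-0.1907, T=0.266, ωT=0.866256, cosh=1.399257, sinh=0.978733; start (x,ẋ)=(-0.134000, 0.281600) → end (x,ẋ)=(-0.026731, 0.574753)
phase 2: p=-0.0478, T=0.647, ωT=2.107020, cosh=4.172650, sinh=4.051050; start (x,ẋ)=(-0.026731, 0.574753) → end (x,ẋ)=(0.755080, 2.676205)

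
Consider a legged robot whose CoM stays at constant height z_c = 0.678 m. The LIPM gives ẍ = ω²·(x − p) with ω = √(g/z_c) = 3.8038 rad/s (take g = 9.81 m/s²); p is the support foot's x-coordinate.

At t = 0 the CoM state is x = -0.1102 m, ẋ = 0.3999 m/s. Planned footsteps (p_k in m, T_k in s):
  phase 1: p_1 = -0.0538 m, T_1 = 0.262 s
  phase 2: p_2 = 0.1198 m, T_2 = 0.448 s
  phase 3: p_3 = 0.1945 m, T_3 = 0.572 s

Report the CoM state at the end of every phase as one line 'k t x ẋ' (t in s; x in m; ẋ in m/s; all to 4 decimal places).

1 0.2620 -0.0176 0.3645
2 0.7100 -0.0157 -0.3540
3 1.2820 -1.1479 -5.0555

phase 1: p=-0.0538, T=0.262, ωT=0.996596, cosh=1.539089, sinh=1.169955; start (x,ẋ)=(-0.110200, 0.399900) → end (x,ẋ)=(-0.017605, 0.364486)
phase 2: p=0.1198, T=0.448, ωT=1.704102, cosh=2.839193, sinh=2.657257; start (x,ẋ)=(-0.017605, 0.364486) → end (x,ẋ)=(-0.015697, -0.354001)
phase 3: p=0.1945, T=0.572, ωT=2.175774, cosh=4.461259, sinh=4.347738; start (x,ẋ)=(-0.015697, -0.354001) → end (x,ẋ)=(-1.147868, -5.055521)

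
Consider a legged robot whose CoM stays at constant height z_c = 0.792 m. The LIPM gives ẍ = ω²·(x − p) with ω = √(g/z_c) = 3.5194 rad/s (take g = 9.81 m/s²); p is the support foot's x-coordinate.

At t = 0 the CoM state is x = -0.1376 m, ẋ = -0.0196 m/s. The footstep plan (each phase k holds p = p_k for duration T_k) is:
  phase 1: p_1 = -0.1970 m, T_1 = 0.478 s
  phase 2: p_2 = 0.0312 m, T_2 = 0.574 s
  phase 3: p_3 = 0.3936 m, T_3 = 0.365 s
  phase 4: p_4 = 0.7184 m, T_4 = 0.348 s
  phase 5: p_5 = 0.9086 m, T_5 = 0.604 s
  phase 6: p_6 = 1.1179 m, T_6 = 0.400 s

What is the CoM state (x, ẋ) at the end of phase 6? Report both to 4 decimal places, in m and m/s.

x = -0.5350, ẋ = -5.6043

phase 1: p=-0.1970, T=0.478, ωT=1.682273, cosh=2.781859, sinh=2.595908; start (x,ẋ)=(-0.137600, -0.019600) → end (x,ẋ)=(-0.046215, 0.488156)
phase 2: p=0.0312, T=0.574, ωT=2.020136, cosh=3.835992, sinh=3.703355; start (x,ẋ)=(-0.046215, 0.488156) → end (x,ẋ)=(0.247910, 0.863575)
phase 3: p=0.3936, T=0.365, ωT=1.284581, cosh=1.944960, sinh=1.668194; start (x,ẋ)=(0.247910, 0.863575) → end (x,ẋ)=(0.519573, 0.824266)
phase 4: p=0.7184, T=0.348, ωT=1.224751, cosh=1.848575, sinh=1.554744; start (x,ẋ)=(0.519573, 0.824266) → end (x,ẋ)=(0.714984, 0.435782)
phase 5: p=0.9086, T=0.604, ωT=2.125718, cosh=4.249128, sinh=4.129780; start (x,ẋ)=(0.714984, 0.435782) → end (x,ẋ)=(0.597261, -0.962391)
phase 6: p=1.1179, T=0.400, ωT=1.407760, cosh=2.165741, sinh=1.921050; start (x,ẋ)=(0.597261, -0.962391) → end (x,ẋ)=(-0.534986, -5.604299)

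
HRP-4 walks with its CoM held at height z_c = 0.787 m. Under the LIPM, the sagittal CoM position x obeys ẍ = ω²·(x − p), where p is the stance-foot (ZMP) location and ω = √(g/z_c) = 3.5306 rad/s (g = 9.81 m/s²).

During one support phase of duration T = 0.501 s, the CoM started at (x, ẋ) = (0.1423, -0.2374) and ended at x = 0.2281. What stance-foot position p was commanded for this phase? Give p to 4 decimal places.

ωT = 3.5306·0.501 = 1.768831; cosh(ωT) = 3.017262, sinh(ωT) = 2.846730
x(T) = p + (x₀−p)·cosh(ωT) + (ẋ₀/ω)·sinh(ωT) ⇒ p·(1 − cosh) = x(T) − x₀·cosh − (ẋ₀/ω)·sinh
numerator   = 0.2281 − (0.1423)·3.017262 − (-0.2374/3.5306)·2.846730 = -0.009840
denominator = 1 − 3.017262 = -2.017262
p = -0.009840 / -2.017262 = 0.0049

p = 0.0049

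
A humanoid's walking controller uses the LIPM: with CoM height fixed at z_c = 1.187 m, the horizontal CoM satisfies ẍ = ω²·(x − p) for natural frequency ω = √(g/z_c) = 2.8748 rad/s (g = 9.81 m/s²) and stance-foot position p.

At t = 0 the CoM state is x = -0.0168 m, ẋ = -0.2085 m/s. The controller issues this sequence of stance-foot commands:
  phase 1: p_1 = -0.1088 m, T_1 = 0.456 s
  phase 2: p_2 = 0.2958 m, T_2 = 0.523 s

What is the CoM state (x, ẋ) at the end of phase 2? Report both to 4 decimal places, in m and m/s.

x = -0.4917, ẋ = -2.0335

phase 1: p=-0.1088, T=0.456, ωT=1.310909, cosh=1.989559, sinh=1.719984; start (x,ẋ)=(-0.016800, -0.208500) → end (x,ẋ)=(-0.050505, 0.040081)
phase 2: p=0.2958, T=0.523, ωT=1.503520, cosh=2.359920, sinh=2.137574; start (x,ẋ)=(-0.050505, 0.040081) → end (x,ẋ)=(-0.491651, -2.033493)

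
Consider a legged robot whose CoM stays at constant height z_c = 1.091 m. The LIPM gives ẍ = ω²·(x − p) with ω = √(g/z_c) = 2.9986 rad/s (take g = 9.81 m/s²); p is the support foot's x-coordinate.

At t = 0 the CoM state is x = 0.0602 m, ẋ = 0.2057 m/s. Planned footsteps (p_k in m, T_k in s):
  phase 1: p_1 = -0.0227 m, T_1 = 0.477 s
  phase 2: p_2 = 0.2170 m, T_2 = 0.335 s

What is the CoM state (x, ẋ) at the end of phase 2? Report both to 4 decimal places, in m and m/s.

phase 1: p=-0.0227, T=0.477, ωT=1.430332, cosh=2.209659, sinh=1.970429; start (x,ẋ)=(0.060200, 0.205700) → end (x,ẋ)=(0.295650, 0.944344)
phase 2: p=0.2170, T=0.335, ωT=1.004531, cosh=1.548421, sinh=1.182205; start (x,ẋ)=(0.295650, 0.944344) → end (x,ẋ)=(0.711092, 1.741051)

x = 0.7111, ẋ = 1.7411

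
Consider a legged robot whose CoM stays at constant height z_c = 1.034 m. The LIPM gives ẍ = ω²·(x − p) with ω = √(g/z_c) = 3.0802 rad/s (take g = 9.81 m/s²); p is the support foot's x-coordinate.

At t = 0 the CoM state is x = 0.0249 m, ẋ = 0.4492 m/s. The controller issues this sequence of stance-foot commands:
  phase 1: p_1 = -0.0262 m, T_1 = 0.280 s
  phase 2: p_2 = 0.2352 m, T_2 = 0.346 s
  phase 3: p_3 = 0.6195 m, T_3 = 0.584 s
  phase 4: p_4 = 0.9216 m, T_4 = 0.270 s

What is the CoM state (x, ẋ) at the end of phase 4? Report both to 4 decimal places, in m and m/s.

phase 1: p=-0.0262, T=0.280, ωT=0.862456, cosh=1.395548, sinh=0.973424; start (x,ẋ)=(0.024900, 0.449200) → end (x,ẋ)=(0.187071, 0.780095)
phase 2: p=0.2352, T=0.346, ωT=1.065749, cosh=1.623741, sinh=1.279272; start (x,ẋ)=(0.187071, 0.780095) → end (x,ẋ)=(0.481042, 1.077027)
phase 3: p=0.6195, T=0.584, ωT=1.798837, cosh=3.104053, sinh=2.938562; start (x,ẋ)=(0.481042, 1.077027) → end (x,ẋ)=(1.217219, 2.089912)
phase 4: p=0.9216, T=0.270, ωT=0.831654, cosh=1.366222, sinh=0.930893; start (x,ẋ)=(1.217219, 2.089912) → end (x,ẋ)=(1.957091, 3.702923)

x = 1.9571, ẋ = 3.7029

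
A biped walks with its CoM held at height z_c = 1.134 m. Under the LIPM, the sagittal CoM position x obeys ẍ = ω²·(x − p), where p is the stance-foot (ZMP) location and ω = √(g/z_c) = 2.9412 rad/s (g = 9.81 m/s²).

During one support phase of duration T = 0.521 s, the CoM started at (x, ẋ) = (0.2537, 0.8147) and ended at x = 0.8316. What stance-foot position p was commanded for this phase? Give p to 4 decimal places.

p = 0.2771

ωT = 2.9412·0.521 = 1.532365; cosh(ωT) = 2.422568, sinh(ωT) = 2.206544
x(T) = p + (x₀−p)·cosh(ωT) + (ẋ₀/ω)·sinh(ωT) ⇒ p·(1 − cosh) = x(T) − x₀·cosh − (ẋ₀/ω)·sinh
numerator   = 0.8316 − (0.2537)·2.422568 − (0.8147/2.9412)·2.206544 = -0.394209
denominator = 1 − 2.422568 = -1.422568
p = -0.394209 / -1.422568 = 0.2771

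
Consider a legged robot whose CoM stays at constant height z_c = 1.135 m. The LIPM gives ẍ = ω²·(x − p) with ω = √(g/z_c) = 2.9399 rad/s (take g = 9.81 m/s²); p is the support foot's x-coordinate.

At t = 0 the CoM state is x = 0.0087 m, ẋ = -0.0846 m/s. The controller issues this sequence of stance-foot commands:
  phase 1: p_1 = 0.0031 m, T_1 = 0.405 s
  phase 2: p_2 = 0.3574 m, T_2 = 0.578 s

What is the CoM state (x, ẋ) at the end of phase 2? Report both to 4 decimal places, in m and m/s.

phase 1: p=0.0031, T=0.405, ωT=1.190660, cosh=1.796635, sinh=1.492615; start (x,ẋ)=(0.008700, -0.084600) → end (x,ẋ)=(-0.029791, -0.127422)
phase 2: p=0.3574, T=0.578, ωT=1.699262, cosh=2.826364, sinh=2.643546; start (x,ẋ)=(-0.029791, -0.127422) → end (x,ẋ)=(-0.851520, -3.369296)

x = -0.8515, ẋ = -3.3693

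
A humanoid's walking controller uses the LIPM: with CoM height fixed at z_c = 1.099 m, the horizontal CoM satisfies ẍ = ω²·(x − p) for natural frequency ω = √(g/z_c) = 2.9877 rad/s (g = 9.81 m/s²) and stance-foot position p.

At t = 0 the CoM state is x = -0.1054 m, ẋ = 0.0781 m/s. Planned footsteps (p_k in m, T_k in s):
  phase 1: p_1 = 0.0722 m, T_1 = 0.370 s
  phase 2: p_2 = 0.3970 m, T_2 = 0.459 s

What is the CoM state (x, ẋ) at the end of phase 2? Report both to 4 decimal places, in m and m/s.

phase 1: p=0.0722, T=0.370, ωT=1.105449, cosh=1.675821, sinh=1.344759; start (x,ẋ)=(-0.105400, 0.078100) → end (x,ẋ)=(-0.190273, -0.582668)
phase 2: p=0.3970, T=0.459, ωT=1.371354, cosh=2.097224, sinh=1.843460; start (x,ẋ)=(-0.190273, -0.582668) → end (x,ẋ)=(-1.194159, -4.456514)

x = -1.1942, ẋ = -4.4565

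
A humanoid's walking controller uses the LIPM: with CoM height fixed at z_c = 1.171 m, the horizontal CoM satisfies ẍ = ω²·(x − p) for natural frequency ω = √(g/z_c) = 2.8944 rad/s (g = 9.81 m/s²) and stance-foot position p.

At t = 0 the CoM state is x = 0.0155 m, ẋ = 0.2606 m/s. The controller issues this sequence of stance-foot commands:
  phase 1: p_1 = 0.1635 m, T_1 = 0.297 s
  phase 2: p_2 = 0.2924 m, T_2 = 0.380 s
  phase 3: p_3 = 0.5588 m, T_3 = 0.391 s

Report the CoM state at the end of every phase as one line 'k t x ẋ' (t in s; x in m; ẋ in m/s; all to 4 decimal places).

1 0.2970 0.0447 -0.0523
2 0.6770 -0.1451 -1.0449
3 1.0680 -1.1476 -4.6189

phase 1: p=0.1635, T=0.297, ωT=0.859637, cosh=1.392809, sinh=0.969493; start (x,ẋ)=(0.015500, 0.260600) → end (x,ẋ)=(0.044653, -0.052337)
phase 2: p=0.2924, T=0.380, ωT=1.099872, cosh=1.668348, sinh=1.335434; start (x,ẋ)=(0.044653, -0.052337) → end (x,ẋ)=(-0.145075, -1.044926)
phase 3: p=0.5588, T=0.391, ωT=1.131710, cosh=1.711719, sinh=1.389237; start (x,ẋ)=(-0.145075, -1.044926) → end (x,ẋ)=(-1.147573, -4.618906)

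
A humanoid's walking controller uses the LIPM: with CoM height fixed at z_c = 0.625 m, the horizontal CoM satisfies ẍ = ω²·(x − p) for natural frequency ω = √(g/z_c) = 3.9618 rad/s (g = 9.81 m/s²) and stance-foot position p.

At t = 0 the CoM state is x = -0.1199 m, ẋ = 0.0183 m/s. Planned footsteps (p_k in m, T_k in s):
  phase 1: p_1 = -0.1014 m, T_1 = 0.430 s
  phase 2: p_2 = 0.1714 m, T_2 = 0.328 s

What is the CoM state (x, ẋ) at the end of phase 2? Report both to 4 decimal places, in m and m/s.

phase 1: p=-0.1014, T=0.430, ωT=1.703574, cosh=2.837789, sinh=2.655757; start (x,ẋ)=(-0.119900, 0.018300) → end (x,ẋ)=(-0.141632, -0.142718)
phase 2: p=0.1714, T=0.328, ωT=1.299470, cosh=1.970015, sinh=1.697339; start (x,ẋ)=(-0.141632, -0.142718) → end (x,ẋ)=(-0.506421, -2.386144)

x = -0.5064, ẋ = -2.3861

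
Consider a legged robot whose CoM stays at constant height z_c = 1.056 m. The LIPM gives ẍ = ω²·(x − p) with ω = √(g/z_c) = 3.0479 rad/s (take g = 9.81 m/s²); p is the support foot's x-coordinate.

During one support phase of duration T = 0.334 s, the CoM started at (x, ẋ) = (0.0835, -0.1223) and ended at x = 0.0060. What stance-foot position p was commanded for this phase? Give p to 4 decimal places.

ωT = 3.0479·0.334 = 1.017999; cosh(ωT) = 1.564484, sinh(ωT) = 1.203166
x(T) = p + (x₀−p)·cosh(ωT) + (ẋ₀/ω)·sinh(ωT) ⇒ p·(1 − cosh) = x(T) − x₀·cosh − (ẋ₀/ω)·sinh
numerator   = 0.0060 − (0.0835)·1.564484 − (-0.1223/3.0479)·1.203166 = -0.076356
denominator = 1 − 1.564484 = -0.564484
p = -0.076356 / -0.564484 = 0.1353

p = 0.1353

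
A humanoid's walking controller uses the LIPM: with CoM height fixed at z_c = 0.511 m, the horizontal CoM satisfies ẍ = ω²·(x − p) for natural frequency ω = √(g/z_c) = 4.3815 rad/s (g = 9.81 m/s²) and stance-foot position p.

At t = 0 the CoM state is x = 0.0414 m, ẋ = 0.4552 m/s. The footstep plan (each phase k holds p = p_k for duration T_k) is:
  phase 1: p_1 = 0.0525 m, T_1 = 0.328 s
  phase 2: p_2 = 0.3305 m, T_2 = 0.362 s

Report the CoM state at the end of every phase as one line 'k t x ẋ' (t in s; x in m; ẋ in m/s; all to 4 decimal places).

phase 1: p=0.0525, T=0.328, ωT=1.437132, cosh=2.223108, sinh=1.985500; start (x,ẋ)=(0.041400, 0.455200) → end (x,ẋ)=(0.234100, 0.915395)
phase 2: p=0.3305, T=0.362, ωT=1.586103, cosh=2.544699, sinh=2.339977; start (x,ẋ)=(0.234100, 0.915395) → end (x,ẋ)=(0.574065, 1.341050)

1 0.3280 0.2341 0.9154
2 0.6900 0.5741 1.3411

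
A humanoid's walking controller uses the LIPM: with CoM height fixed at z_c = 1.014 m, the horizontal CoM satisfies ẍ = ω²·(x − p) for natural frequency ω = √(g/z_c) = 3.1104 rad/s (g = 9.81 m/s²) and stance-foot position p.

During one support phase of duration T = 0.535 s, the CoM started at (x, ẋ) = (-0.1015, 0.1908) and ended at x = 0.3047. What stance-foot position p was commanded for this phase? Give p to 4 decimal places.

ωT = 3.1104·0.535 = 1.664064; cosh(ωT) = 2.735048, sinh(ωT) = 2.545680
x(T) = p + (x₀−p)·cosh(ωT) + (ẋ₀/ω)·sinh(ωT) ⇒ p·(1 − cosh) = x(T) − x₀·cosh − (ẋ₀/ω)·sinh
numerator   = 0.3047 − (-0.1015)·2.735048 − (0.1908/3.1104)·2.545680 = 0.426149
denominator = 1 − 2.735048 = -1.735048
p = 0.426149 / -1.735048 = -0.2456

p = -0.2456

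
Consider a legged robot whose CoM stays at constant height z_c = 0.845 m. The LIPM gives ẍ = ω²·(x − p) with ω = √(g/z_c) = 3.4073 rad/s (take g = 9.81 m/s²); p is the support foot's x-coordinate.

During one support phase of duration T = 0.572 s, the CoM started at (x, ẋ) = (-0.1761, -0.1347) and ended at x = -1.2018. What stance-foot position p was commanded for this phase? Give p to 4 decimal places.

ωT = 3.4073·0.572 = 1.948976; cosh(ωT) = 3.581955, sinh(ωT) = 3.439536
x(T) = p + (x₀−p)·cosh(ωT) + (ẋ₀/ω)·sinh(ωT) ⇒ p·(1 − cosh) = x(T) − x₀·cosh − (ẋ₀/ω)·sinh
numerator   = -1.2018 − (-0.1761)·3.581955 − (-0.1347/3.4073)·3.439536 = -0.435043
denominator = 1 − 3.581955 = -2.581955
p = -0.435043 / -2.581955 = 0.1685

p = 0.1685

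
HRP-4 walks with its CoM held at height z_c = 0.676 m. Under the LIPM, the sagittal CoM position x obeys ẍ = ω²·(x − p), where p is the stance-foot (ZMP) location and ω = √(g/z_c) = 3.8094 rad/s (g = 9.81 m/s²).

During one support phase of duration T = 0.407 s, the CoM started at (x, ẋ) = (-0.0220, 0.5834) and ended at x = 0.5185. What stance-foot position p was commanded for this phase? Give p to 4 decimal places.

ωT = 3.8094·0.407 = 1.550426; cosh(ωT) = 2.462817, sinh(ωT) = 2.250660
x(T) = p + (x₀−p)·cosh(ωT) + (ẋ₀/ω)·sinh(ωT) ⇒ p·(1 − cosh) = x(T) − x₀·cosh − (ẋ₀/ω)·sinh
numerator   = 0.5185 − (-0.0220)·2.462817 − (0.5834/3.8094)·2.250660 = 0.227999
denominator = 1 − 2.462817 = -1.462817
p = 0.227999 / -1.462817 = -0.1559

p = -0.1559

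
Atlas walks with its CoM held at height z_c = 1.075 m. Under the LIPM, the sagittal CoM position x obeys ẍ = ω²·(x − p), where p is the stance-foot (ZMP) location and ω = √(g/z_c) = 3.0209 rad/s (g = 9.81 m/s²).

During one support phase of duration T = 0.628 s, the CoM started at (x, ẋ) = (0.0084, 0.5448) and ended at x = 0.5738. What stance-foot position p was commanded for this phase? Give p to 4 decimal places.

ωT = 3.0209·0.628 = 1.897125; cosh(ωT) = 3.408350, sinh(ωT) = 3.258351
x(T) = p + (x₀−p)·cosh(ωT) + (ẋ₀/ω)·sinh(ωT) ⇒ p·(1 − cosh) = x(T) − x₀·cosh − (ẋ₀/ω)·sinh
numerator   = 0.5738 − (0.0084)·3.408350 − (0.5448/3.0209)·3.258351 = -0.042453
denominator = 1 − 3.408350 = -2.408350
p = -0.042453 / -2.408350 = 0.0176

p = 0.0176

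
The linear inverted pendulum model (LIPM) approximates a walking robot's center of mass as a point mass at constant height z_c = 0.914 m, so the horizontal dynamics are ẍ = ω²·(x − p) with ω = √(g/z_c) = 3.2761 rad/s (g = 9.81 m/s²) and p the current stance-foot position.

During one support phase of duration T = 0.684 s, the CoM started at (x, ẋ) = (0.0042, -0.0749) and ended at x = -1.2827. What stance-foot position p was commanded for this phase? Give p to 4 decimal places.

p = 0.3187

ωT = 3.2761·0.684 = 2.240852; cosh(ωT) = 4.753855, sinh(ωT) = 4.647487
x(T) = p + (x₀−p)·cosh(ωT) + (ẋ₀/ω)·sinh(ωT) ⇒ p·(1 − cosh) = x(T) − x₀·cosh − (ẋ₀/ω)·sinh
numerator   = -1.2827 − (0.0042)·4.753855 − (-0.0749/3.2761)·4.647487 = -1.196413
denominator = 1 − 4.753855 = -3.753855
p = -1.196413 / -3.753855 = 0.3187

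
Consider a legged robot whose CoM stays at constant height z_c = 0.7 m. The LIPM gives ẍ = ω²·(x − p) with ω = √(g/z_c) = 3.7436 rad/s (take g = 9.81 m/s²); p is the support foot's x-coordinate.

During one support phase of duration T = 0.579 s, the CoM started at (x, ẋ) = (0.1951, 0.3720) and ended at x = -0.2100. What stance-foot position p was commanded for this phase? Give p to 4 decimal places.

ωT = 3.7436·0.579 = 2.167544; cosh(ωT) = 4.425631, sinh(ωT) = 4.311173
x(T) = p + (x₀−p)·cosh(ωT) + (ẋ₀/ω)·sinh(ωT) ⇒ p·(1 − cosh) = x(T) − x₀·cosh − (ẋ₀/ω)·sinh
numerator   = -0.2100 − (0.1951)·4.425631 − (0.3720/3.7436)·4.311173 = -1.501840
denominator = 1 − 4.425631 = -3.425631
p = -1.501840 / -3.425631 = 0.4384

p = 0.4384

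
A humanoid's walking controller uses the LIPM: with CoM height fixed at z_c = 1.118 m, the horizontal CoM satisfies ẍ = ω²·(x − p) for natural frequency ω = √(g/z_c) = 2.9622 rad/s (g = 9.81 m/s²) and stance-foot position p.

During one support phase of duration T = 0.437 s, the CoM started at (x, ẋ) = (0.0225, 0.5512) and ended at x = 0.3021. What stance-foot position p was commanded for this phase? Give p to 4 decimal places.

ωT = 2.9622·0.437 = 1.294481; cosh(ωT) = 1.961572, sinh(ωT) = 1.687532
x(T) = p + (x₀−p)·cosh(ωT) + (ẋ₀/ω)·sinh(ωT) ⇒ p·(1 − cosh) = x(T) − x₀·cosh − (ẋ₀/ω)·sinh
numerator   = 0.3021 − (0.0225)·1.961572 − (0.5512/2.9622)·1.687532 = -0.056048
denominator = 1 − 1.961572 = -0.961572
p = -0.056048 / -0.961572 = 0.0583

p = 0.0583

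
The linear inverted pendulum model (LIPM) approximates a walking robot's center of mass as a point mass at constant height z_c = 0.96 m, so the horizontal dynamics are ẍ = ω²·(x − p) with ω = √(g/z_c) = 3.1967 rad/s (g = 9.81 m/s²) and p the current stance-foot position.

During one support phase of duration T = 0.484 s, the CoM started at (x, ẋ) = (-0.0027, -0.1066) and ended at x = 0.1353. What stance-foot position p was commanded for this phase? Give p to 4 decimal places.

ωT = 3.1967·0.484 = 1.547203; cosh(ωT) = 2.455576, sinh(ωT) = 2.242734
x(T) = p + (x₀−p)·cosh(ωT) + (ẋ₀/ω)·sinh(ωT) ⇒ p·(1 − cosh) = x(T) − x₀·cosh − (ẋ₀/ω)·sinh
numerator   = 0.1353 − (-0.0027)·2.455576 − (-0.1066/3.1967)·2.242734 = 0.216718
denominator = 1 − 2.455576 = -1.455576
p = 0.216718 / -1.455576 = -0.1489

p = -0.1489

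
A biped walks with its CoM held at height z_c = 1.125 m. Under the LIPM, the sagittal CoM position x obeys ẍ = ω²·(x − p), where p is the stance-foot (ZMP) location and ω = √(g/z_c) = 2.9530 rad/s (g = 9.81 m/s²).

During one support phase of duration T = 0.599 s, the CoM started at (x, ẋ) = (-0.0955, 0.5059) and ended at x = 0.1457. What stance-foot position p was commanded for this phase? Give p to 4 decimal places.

p = 0.0267

ωT = 2.9530·0.599 = 1.768847; cosh(ωT) = 3.017309, sinh(ωT) = 2.846779
x(T) = p + (x₀−p)·cosh(ωT) + (ẋ₀/ω)·sinh(ωT) ⇒ p·(1 − cosh) = x(T) − x₀·cosh − (ẋ₀/ω)·sinh
numerator   = 0.1457 − (-0.0955)·3.017309 − (0.5059/2.9530)·2.846779 = -0.053850
denominator = 1 − 3.017309 = -2.017309
p = -0.053850 / -2.017309 = 0.0267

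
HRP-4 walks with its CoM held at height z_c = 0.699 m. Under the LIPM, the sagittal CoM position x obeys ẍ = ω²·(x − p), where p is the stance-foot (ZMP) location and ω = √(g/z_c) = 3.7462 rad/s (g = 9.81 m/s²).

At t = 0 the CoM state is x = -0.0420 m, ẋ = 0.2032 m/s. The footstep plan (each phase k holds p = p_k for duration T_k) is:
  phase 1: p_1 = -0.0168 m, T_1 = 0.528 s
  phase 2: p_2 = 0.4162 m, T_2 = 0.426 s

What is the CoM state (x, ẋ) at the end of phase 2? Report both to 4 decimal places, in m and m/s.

phase 1: p=-0.0168, T=0.528, ωT=1.977994, cosh=3.683286, sinh=3.544940; start (x,ẋ)=(-0.042000, 0.203200) → end (x,ẋ)=(0.082664, 0.413786)
phase 2: p=0.4162, T=0.426, ωT=1.595881, cosh=2.567702, sinh=2.364972; start (x,ẋ)=(0.082664, 0.413786) → end (x,ẋ)=(-0.178997, -1.892530)

x = -0.1790, ẋ = -1.8925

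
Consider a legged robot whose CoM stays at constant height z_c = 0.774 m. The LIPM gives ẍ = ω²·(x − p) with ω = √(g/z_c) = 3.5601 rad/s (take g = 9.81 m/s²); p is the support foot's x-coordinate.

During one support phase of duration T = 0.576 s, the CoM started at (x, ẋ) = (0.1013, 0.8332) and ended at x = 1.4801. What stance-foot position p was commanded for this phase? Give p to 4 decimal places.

p = -0.0628

ωT = 3.5601·0.576 = 2.050618; cosh(ωT) = 3.950678, sinh(ωT) = 3.822022
x(T) = p + (x₀−p)·cosh(ωT) + (ẋ₀/ω)·sinh(ωT) ⇒ p·(1 − cosh) = x(T) − x₀·cosh − (ẋ₀/ω)·sinh
numerator   = 1.4801 − (0.1013)·3.950678 − (0.8332/3.5601)·3.822022 = 0.185396
denominator = 1 − 3.950678 = -2.950678
p = 0.185396 / -2.950678 = -0.0628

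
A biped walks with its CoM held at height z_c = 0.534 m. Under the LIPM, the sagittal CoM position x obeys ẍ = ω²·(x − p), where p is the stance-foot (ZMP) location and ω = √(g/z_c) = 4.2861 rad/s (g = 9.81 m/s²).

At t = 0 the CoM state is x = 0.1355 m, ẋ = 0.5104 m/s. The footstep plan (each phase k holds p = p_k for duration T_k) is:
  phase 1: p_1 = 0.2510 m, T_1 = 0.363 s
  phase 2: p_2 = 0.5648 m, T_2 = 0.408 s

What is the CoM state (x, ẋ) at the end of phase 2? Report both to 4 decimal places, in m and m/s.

phase 1: p=0.2510, T=0.363, ωT=1.555854, cosh=2.475071, sinh=2.264062; start (x,ẋ)=(0.135500, 0.510400) → end (x,ẋ)=(0.234740, 0.142465)
phase 2: p=0.5648, T=0.408, ωT=1.748729, cosh=2.960644, sinh=2.786649; start (x,ẋ)=(0.234740, 0.142465) → end (x,ẋ)=(-0.319766, -3.520405)

x = -0.3198, ẋ = -3.5204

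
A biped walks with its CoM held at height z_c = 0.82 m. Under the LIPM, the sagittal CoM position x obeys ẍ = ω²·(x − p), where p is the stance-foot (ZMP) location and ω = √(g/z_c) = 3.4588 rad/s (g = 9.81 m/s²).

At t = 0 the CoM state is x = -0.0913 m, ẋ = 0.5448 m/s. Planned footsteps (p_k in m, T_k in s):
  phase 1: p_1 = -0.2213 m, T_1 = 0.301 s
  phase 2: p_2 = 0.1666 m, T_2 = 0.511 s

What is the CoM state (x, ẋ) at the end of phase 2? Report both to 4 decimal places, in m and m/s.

phase 1: p=-0.2213, T=0.301, ωT=1.041099, cosh=1.592697, sinh=1.239630; start (x,ẋ)=(-0.091300, 0.544800) → end (x,ẋ)=(0.181006, 1.425094)
phase 2: p=0.1666, T=0.511, ωT=1.767447, cosh=3.013326, sinh=2.842557; start (x,ẋ)=(0.181006, 1.425094) → end (x,ẋ)=(1.381201, 4.435913)

x = 1.3812, ẋ = 4.4359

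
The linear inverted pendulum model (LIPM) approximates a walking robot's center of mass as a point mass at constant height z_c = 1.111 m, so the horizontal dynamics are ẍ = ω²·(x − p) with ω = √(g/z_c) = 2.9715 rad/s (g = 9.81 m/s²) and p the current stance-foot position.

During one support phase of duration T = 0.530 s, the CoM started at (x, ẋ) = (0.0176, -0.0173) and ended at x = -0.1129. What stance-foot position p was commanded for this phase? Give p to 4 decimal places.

ωT = 2.9715·0.530 = 1.574895; cosh(ωT) = 2.518632, sinh(ωT) = 2.311603
x(T) = p + (x₀−p)·cosh(ωT) + (ẋ₀/ω)·sinh(ωT) ⇒ p·(1 − cosh) = x(T) − x₀·cosh − (ẋ₀/ω)·sinh
numerator   = -0.1129 − (0.0176)·2.518632 − (-0.0173/2.9715)·2.311603 = -0.143770
denominator = 1 − 2.518632 = -1.518632
p = -0.143770 / -1.518632 = 0.0947

p = 0.0947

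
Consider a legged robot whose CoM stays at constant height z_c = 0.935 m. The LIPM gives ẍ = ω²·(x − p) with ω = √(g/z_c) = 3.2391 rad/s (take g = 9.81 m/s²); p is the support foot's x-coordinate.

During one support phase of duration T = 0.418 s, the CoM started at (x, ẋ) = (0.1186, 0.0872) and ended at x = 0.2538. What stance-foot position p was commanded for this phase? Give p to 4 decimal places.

p = 0.0374

ωT = 3.2391·0.418 = 1.353944; cosh(ωT) = 2.065444, sinh(ωT) = 1.807224
x(T) = p + (x₀−p)·cosh(ωT) + (ẋ₀/ω)·sinh(ωT) ⇒ p·(1 − cosh) = x(T) − x₀·cosh − (ẋ₀/ω)·sinh
numerator   = 0.2538 − (0.1186)·2.065444 − (0.0872/3.2391)·1.807224 = -0.039814
denominator = 1 − 2.065444 = -1.065444
p = -0.039814 / -1.065444 = 0.0374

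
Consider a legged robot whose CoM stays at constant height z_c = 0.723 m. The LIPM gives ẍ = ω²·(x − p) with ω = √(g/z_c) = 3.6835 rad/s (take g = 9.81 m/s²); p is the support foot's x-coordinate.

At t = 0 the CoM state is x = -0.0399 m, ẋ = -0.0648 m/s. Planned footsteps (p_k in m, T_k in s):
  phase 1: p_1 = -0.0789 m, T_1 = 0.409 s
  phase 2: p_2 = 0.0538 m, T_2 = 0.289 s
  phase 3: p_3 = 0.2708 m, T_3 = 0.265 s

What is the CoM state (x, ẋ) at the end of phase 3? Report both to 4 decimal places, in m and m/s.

x = -0.2049, ẋ = -1.3934

phase 1: p=-0.0789, T=0.409, ωT=1.506551, cosh=2.366410, sinh=2.144737; start (x,ẋ)=(-0.039900, -0.064800) → end (x,ẋ)=(-0.024340, 0.154762)
phase 2: p=0.0538, T=0.289, ωT=1.064531, cosh=1.622185, sinh=1.277295; start (x,ẋ)=(-0.024340, 0.154762) → end (x,ẋ)=(-0.019292, -0.116590)
phase 3: p=0.2708, T=0.265, ωT=0.976128, cosh=1.515463, sinh=1.138695; start (x,ẋ)=(-0.019292, -0.116590) → end (x,ẋ)=(-0.204866, -1.393447)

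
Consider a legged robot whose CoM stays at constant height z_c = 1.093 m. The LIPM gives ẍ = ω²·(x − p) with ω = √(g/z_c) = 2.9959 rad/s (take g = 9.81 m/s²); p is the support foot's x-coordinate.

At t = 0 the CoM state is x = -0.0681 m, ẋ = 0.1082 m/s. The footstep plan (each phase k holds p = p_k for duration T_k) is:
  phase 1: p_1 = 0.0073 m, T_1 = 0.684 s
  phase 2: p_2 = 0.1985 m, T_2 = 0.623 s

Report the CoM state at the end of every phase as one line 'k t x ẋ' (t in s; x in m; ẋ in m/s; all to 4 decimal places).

phase 1: p=0.0073, T=0.684, ωT=2.049196, cosh=3.945247, sinh=3.816408; start (x,ẋ)=(-0.068100, 0.108200) → end (x,ẋ)=(-0.152338, -0.435216)
phase 2: p=0.1985, T=0.623, ωT=1.866446, cosh=3.309974, sinh=3.155302; start (x,ẋ)=(-0.152338, -0.435216) → end (x,ẋ)=(-1.421138, -4.757016)

1 0.6840 -0.1523 -0.4352
2 1.3070 -1.4211 -4.7570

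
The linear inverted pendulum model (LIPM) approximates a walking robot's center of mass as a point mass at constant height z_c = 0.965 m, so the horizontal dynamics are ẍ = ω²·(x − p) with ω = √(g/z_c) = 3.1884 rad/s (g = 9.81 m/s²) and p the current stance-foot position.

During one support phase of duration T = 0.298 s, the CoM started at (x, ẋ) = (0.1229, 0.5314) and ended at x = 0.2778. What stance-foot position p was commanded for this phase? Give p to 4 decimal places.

ωT = 3.1884·0.298 = 0.950143; cosh(ωT) = 1.486383, sinh(ωT) = 1.099697
x(T) = p + (x₀−p)·cosh(ωT) + (ẋ₀/ω)·sinh(ωT) ⇒ p·(1 − cosh) = x(T) − x₀·cosh − (ẋ₀/ω)·sinh
numerator   = 0.2778 − (0.1229)·1.486383 − (0.5314/3.1884)·1.099697 = -0.088159
denominator = 1 − 1.486383 = -0.486383
p = -0.088159 / -0.486383 = 0.1813

p = 0.1813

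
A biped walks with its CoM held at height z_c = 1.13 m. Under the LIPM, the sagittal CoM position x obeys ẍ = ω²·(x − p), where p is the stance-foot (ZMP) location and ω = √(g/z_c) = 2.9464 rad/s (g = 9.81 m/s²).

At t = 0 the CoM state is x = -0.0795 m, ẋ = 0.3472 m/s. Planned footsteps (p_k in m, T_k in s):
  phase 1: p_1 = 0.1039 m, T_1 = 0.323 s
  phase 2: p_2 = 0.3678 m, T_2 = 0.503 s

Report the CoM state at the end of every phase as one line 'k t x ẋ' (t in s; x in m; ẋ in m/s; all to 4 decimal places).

phase 1: p=0.1039, T=0.323, ωT=0.951687, cosh=1.488083, sinh=1.101993; start (x,ẋ)=(-0.079500, 0.347200) → end (x,ẋ)=(-0.039157, -0.078822)
phase 2: p=0.3678, T=0.503, ωT=1.482039, cosh=2.314543, sinh=2.087369; start (x,ẋ)=(-0.039157, -0.078822) → end (x,ẋ)=(-0.629960, -2.685313)

1 0.3230 -0.0392 -0.0788
2 0.8260 -0.6300 -2.6853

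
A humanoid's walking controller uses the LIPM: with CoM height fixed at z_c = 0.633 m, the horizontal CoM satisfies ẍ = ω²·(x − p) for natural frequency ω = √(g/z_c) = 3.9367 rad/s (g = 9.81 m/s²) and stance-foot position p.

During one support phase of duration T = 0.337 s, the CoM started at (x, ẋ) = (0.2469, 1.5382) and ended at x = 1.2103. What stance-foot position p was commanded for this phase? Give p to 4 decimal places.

ωT = 3.9367·0.337 = 1.326668; cosh(ωT) = 2.016913, sinh(ωT) = 1.751553
x(T) = p + (x₀−p)·cosh(ωT) + (ẋ₀/ω)·sinh(ωT) ⇒ p·(1 − cosh) = x(T) − x₀·cosh − (ẋ₀/ω)·sinh
numerator   = 1.2103 − (0.2469)·2.016913 − (1.5382/3.9367)·1.751553 = 0.027934
denominator = 1 − 2.016913 = -1.016913
p = 0.027934 / -1.016913 = -0.0275

p = -0.0275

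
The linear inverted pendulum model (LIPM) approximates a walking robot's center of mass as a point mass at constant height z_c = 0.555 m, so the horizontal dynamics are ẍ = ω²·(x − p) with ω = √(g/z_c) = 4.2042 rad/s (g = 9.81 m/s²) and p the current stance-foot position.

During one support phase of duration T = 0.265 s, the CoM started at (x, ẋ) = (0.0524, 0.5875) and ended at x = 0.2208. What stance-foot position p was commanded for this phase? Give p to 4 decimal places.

ωT = 4.2042·0.265 = 1.114113; cosh(ωT) = 1.687535, sinh(ωT) = 1.359329
x(T) = p + (x₀−p)·cosh(ωT) + (ẋ₀/ω)·sinh(ωT) ⇒ p·(1 − cosh) = x(T) − x₀·cosh − (ẋ₀/ω)·sinh
numerator   = 0.2208 − (0.0524)·1.687535 − (0.5875/4.2042)·1.359329 = -0.057581
denominator = 1 − 1.687535 = -0.687535
p = -0.057581 / -0.687535 = 0.0838

p = 0.0838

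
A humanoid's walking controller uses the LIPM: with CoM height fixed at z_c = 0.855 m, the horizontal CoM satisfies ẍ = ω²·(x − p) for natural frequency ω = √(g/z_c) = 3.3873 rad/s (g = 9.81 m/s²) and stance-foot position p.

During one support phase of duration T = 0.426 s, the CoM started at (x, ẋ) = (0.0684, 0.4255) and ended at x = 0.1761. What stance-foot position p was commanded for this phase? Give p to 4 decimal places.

p = 0.1845

ωT = 3.3873·0.426 = 1.442990; cosh(ωT) = 2.234777, sinh(ωT) = 1.998557
x(T) = p + (x₀−p)·cosh(ωT) + (ẋ₀/ω)·sinh(ωT) ⇒ p·(1 − cosh) = x(T) − x₀·cosh − (ẋ₀/ω)·sinh
numerator   = 0.1761 − (0.0684)·2.234777 − (0.4255/3.3873)·1.998557 = -0.227810
denominator = 1 − 2.234777 = -1.234777
p = -0.227810 / -1.234777 = 0.1845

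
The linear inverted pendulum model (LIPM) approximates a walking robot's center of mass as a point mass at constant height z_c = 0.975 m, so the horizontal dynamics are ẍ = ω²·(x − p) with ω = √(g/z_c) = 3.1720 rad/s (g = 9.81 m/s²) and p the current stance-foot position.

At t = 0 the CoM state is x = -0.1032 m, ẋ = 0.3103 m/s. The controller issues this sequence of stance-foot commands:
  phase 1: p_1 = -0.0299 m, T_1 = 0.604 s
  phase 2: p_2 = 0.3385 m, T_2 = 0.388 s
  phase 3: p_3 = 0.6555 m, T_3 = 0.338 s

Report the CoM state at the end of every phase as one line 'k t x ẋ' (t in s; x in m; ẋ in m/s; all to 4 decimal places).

1 0.6040 0.0408 0.3042
2 0.9920 -0.0644 -0.9135
3 1.3300 -0.8908 -4.4359

phase 1: p=-0.0299, T=0.604, ωT=1.915888, cosh=3.470090, sinh=3.322879; start (x,ẋ)=(-0.103200, 0.310300) → end (x,ẋ)=(0.040802, 0.304174)
phase 2: p=0.3385, T=0.388, ωT=1.230736, cosh=1.857913, sinh=1.565835; start (x,ẋ)=(0.040802, 0.304174) → end (x,ẋ)=(-0.064443, -0.913486)
phase 3: p=0.6555, T=0.338, ωT=1.072136, cosh=1.631945, sinh=1.289668; start (x,ẋ)=(-0.064443, -0.913486) → end (x,ẋ)=(-0.890812, -4.435923)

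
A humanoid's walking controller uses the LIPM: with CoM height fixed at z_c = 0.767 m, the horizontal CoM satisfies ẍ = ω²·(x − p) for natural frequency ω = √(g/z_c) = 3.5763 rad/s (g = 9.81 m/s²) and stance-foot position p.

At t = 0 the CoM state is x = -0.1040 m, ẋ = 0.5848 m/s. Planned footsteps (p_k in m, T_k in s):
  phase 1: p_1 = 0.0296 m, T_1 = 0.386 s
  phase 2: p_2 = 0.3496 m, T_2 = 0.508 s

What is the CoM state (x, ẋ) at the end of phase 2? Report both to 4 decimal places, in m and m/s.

phase 1: p=0.0296, T=0.386, ωT=1.380452, cosh=2.114081, sinh=1.862616; start (x,ẋ)=(-0.104000, 0.584800) → end (x,ẋ)=(0.051736, 0.346368)
phase 2: p=0.3496, T=0.508, ωT=1.816760, cosh=3.157224, sinh=2.994672; start (x,ẋ)=(0.051736, 0.346368) → end (x,ẋ)=(-0.300788, -2.096520)

x = -0.3008, ẋ = -2.0965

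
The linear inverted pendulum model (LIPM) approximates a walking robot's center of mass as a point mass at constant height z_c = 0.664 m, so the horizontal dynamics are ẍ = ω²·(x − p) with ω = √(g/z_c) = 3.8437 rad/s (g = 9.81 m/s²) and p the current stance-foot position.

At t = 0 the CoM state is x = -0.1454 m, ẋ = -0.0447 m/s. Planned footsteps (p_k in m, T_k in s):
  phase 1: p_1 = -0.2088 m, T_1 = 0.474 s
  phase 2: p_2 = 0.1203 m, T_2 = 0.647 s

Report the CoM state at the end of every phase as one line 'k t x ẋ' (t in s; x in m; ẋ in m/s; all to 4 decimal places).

phase 1: p=-0.2088, T=0.474, ωT=1.821914, cosh=3.172699, sinh=3.010983; start (x,ẋ)=(-0.145400, -0.044700) → end (x,ẋ)=(-0.042667, 0.591929)
phase 2: p=0.1203, T=0.647, ωT=2.486874, cosh=6.053400, sinh=5.970230; start (x,ẋ)=(-0.042667, 0.591929) → end (x,ẋ)=(0.053210, -0.156547)

1 0.4740 -0.0427 0.5919
2 1.1210 0.0532 -0.1565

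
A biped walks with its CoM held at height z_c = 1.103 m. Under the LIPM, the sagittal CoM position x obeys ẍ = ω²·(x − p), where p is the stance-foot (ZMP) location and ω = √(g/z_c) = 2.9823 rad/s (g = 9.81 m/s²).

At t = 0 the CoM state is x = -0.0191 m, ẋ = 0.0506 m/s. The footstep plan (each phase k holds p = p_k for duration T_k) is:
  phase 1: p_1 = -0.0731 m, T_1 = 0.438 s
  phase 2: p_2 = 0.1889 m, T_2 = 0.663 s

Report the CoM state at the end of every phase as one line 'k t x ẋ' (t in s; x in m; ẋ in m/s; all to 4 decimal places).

phase 1: p=-0.0731, T=0.438, ωT=1.306247, cosh=1.981563, sinh=1.710729; start (x,ẋ)=(-0.019100, 0.050600) → end (x,ẋ)=(0.062930, 0.375770)
phase 2: p=0.1889, T=0.663, ωT=1.977265, cosh=3.680704, sinh=3.542257; start (x,ẋ)=(0.062930, 0.375770) → end (x,ẋ)=(0.171566, 0.052342)

1 0.4380 0.0629 0.3758
2 1.1010 0.1716 0.0523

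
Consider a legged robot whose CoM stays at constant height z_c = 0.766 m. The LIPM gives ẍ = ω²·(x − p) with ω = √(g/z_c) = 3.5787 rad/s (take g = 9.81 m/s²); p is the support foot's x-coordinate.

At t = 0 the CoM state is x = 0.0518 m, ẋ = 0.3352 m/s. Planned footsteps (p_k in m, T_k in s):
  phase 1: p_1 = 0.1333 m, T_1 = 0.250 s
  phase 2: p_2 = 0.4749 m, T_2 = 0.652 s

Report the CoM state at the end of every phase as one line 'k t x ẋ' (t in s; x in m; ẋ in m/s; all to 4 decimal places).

1 0.2500 0.1124 0.1814
2 0.9020 -1.1530 -5.6823

phase 1: p=0.1333, T=0.250, ωT=0.894675, cosh=1.427640, sinh=1.018900; start (x,ẋ)=(0.051800, 0.335200) → end (x,ẋ)=(0.112383, 0.181369)
phase 2: p=0.4749, T=0.652, ωT=2.333312, cosh=5.204508, sinh=5.107534; start (x,ẋ)=(0.112383, 0.181369) → end (x,ẋ)=(-1.152973, -5.682274)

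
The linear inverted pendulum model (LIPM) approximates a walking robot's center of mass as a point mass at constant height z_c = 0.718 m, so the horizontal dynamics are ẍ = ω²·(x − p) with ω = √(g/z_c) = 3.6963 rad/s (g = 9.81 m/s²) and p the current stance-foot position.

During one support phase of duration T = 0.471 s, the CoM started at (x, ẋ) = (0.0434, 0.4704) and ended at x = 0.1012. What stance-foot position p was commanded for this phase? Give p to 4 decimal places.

ωT = 3.6963·0.471 = 1.740957; cosh(ωT) = 2.939076, sinh(ωT) = 2.763724
x(T) = p + (x₀−p)·cosh(ωT) + (ẋ₀/ω)·sinh(ωT) ⇒ p·(1 − cosh) = x(T) − x₀·cosh − (ẋ₀/ω)·sinh
numerator   = 0.1012 − (0.0434)·2.939076 − (0.4704/3.6963)·2.763724 = -0.378074
denominator = 1 − 2.939076 = -1.939076
p = -0.378074 / -1.939076 = 0.1950

p = 0.1950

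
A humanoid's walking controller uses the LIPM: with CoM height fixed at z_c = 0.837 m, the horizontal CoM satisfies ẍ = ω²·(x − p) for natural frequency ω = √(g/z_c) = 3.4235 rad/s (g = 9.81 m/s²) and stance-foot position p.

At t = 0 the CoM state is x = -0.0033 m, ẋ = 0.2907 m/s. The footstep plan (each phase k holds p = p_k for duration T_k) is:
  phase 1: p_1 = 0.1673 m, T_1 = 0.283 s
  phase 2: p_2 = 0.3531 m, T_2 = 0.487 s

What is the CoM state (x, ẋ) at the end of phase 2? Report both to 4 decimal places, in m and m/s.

x = -0.7638, ẋ = -3.6408

phase 1: p=0.1673, T=0.283, ωT=0.968850, cosh=1.507216, sinh=1.127697; start (x,ẋ)=(-0.003300, 0.290700) → end (x,ẋ)=(0.005925, -0.220483)
phase 2: p=0.3531, T=0.487, ωT=1.667245, cosh=2.743158, sinh=2.554392; start (x,ẋ)=(0.005925, -0.220483) → end (x,ẋ)=(-0.763765, -3.640850)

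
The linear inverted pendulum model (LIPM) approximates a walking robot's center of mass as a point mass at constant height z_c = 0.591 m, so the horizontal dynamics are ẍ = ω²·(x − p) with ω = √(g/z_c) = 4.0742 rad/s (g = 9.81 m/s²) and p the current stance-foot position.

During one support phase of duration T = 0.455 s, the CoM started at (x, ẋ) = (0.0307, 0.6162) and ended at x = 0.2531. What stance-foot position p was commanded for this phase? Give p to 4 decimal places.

ωT = 4.0742·0.455 = 1.853761; cosh(ωT) = 3.270215, sinh(ωT) = 3.113568
x(T) = p + (x₀−p)·cosh(ωT) + (ẋ₀/ω)·sinh(ωT) ⇒ p·(1 − cosh) = x(T) − x₀·cosh − (ẋ₀/ω)·sinh
numerator   = 0.2531 − (0.0307)·3.270215 − (0.6162/4.0742)·3.113568 = -0.318205
denominator = 1 − 3.270215 = -2.270215
p = -0.318205 / -2.270215 = 0.1402

p = 0.1402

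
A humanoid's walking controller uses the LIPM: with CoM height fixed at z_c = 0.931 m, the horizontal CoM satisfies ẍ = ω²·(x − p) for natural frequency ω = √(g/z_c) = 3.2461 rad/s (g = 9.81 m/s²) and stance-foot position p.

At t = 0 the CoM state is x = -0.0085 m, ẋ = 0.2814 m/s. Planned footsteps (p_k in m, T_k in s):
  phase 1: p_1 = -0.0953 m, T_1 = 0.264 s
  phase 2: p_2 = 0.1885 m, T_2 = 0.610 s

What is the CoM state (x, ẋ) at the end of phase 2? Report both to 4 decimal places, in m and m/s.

x = 0.6214, ẋ = 1.5325

phase 1: p=-0.0953, T=0.264, ωT=0.856970, cosh=1.390229, sinh=0.965783; start (x,ẋ)=(-0.008500, 0.281400) → end (x,ẋ)=(0.109094, 0.663331)
phase 2: p=0.1885, T=0.610, ωT=1.980121, cosh=3.690836, sinh=3.552783; start (x,ẋ)=(0.109094, 0.663331) → end (x,ẋ)=(0.621427, 1.532484)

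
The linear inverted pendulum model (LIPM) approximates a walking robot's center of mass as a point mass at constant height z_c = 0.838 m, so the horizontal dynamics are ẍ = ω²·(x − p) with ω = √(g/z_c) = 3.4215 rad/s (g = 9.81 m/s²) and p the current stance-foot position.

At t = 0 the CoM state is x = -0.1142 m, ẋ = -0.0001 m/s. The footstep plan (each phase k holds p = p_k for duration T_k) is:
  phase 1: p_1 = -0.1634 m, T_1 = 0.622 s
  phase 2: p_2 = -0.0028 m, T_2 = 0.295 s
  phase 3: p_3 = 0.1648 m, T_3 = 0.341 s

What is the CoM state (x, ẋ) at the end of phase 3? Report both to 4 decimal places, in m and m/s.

phase 1: p=-0.1634, T=0.622, ωT=2.128173, cosh=4.259281, sinh=4.140226; start (x,ẋ)=(-0.114200, -0.000100) → end (x,ẋ)=(0.046036, 0.696531)
phase 2: p=-0.0028, T=0.295, ωT=1.009343, cosh=1.554127, sinh=1.189669; start (x,ẋ)=(0.046036, 0.696531) → end (x,ẋ)=(0.315283, 1.281280)
phase 3: p=0.1648, T=0.341, ωT=1.166732, cosh=1.761431, sinh=1.450048; start (x,ẋ)=(0.315283, 1.281280) → end (x,ẋ)=(0.972878, 3.003485)

x = 0.9729, ẋ = 3.0035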